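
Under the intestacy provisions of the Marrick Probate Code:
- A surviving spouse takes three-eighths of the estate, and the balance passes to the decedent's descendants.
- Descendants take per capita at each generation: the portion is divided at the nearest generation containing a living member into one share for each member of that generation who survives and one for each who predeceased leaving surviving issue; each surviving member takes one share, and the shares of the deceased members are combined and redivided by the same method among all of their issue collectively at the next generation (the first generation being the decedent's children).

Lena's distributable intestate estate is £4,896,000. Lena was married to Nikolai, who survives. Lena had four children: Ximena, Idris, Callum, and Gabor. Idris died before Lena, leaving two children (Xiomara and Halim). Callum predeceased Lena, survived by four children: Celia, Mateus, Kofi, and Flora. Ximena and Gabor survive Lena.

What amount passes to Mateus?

Mateus receives £255,000.

Nikolai takes three-eighths of £4,896,000 = £1,836,000. The remaining £3,060,000 passes to the descendants.
The descendants' portion (£3,060,000) is divided at the children's generation into 4 shares of £765,000. Ximena and Gabor each take £765,000. The 2 shares of the deceased (Idris and Callum) are combined into a pool of £1,530,000.
That pool (£1,530,000) is divided at the grandchildren's generation equally among Xiomara, Halim, Celia, Mateus, Kofi, and Flora: £255,000 each.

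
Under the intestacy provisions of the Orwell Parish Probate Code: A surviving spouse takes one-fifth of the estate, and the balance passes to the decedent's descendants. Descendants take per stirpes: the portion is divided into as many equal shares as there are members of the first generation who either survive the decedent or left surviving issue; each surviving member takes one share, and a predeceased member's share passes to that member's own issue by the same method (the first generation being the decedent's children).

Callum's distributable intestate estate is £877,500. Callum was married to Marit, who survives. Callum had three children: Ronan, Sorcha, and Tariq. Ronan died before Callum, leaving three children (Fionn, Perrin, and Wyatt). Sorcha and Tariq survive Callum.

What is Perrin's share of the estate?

Marit takes one-fifth of £877,500 = £175,500. The remaining £702,000 passes to the descendants.
The descendants' portion (£702,000) is divided into 3 shares of £234,000: Sorcha and Tariq each take £234,000; Ronan's £234,000 share passes to Ronan's issue.
Ronan's share (£234,000) is divided into 3 shares of £78,000: Fionn, Perrin, and Wyatt each take £78,000.

Perrin receives £78,000.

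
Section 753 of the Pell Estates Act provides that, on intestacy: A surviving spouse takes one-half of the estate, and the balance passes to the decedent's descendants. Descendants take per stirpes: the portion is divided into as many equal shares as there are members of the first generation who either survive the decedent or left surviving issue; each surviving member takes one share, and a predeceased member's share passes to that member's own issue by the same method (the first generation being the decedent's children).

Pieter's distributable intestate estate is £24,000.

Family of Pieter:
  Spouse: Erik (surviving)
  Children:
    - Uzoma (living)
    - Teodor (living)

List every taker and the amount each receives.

Erik: £12,000; Uzoma: £6,000; Teodor: £6,000

Erik takes one-half of £24,000 = £12,000. The remaining £12,000 passes to the descendants.
The descendants' portion (£12,000) is divided into 2 shares of £6,000: Uzoma and Teodor each take £6,000.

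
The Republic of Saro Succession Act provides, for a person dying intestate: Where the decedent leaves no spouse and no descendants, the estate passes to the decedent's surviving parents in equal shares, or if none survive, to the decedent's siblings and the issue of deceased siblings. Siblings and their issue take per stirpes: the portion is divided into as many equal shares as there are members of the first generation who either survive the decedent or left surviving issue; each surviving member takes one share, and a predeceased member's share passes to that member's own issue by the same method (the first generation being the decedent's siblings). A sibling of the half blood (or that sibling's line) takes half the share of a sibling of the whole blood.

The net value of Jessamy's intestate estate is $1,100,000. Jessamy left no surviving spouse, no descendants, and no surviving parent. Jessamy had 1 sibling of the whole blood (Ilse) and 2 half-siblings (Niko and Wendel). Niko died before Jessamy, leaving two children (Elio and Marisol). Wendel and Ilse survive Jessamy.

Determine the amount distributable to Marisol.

The entire $1,100,000 passes to the siblings and their issue.
Counting each half-blood sibling's line as half a unit, there are 2 units in $1,100,000, so one unit is $550,000. Whole-blood lines (Ilse) take $550,000 each; half-blood lines (Niko and Wendel) take $275,000 each.
Niko's share ($275,000) is divided into 2 shares of $137,500: Elio and Marisol each take $137,500.

Marisol receives $137,500.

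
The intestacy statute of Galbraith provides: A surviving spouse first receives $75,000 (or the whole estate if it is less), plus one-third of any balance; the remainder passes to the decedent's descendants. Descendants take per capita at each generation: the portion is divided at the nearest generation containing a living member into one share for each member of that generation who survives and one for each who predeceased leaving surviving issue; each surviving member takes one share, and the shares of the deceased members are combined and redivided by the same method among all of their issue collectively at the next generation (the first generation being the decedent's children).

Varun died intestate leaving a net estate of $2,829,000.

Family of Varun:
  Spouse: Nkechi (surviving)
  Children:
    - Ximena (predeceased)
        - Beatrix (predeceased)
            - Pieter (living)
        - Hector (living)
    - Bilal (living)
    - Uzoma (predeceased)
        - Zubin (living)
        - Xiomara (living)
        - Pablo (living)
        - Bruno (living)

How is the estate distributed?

Nkechi first takes $75,000, leaving a balance of $2,754,000. Nkechi then takes one-third of the balance ($918,000), for a total of $993,000. The remaining $1,836,000 passes to the descendants.
The descendants' portion ($1,836,000) is divided at the children's generation into 3 shares of $612,000. Bilal takes $612,000. The 2 shares of the deceased (Ximena and Uzoma) are combined into a pool of $1,224,000.
That pool ($1,224,000) is divided at the grandchildren's generation into 6 shares of $204,000. Hector, Zubin, Xiomara, Pablo, and Bruno each take $204,000. The remaining share for the deceased Beatrix ($204,000) is carried to the next generation.
That pool ($204,000) passes entirely to Pieter, the sole taker at the great-grandchildren's generation.

Nkechi: $993,000; Pieter: $204,000; Hector: $204,000; Bilal: $612,000; Zubin: $204,000; Xiomara: $204,000; Pablo: $204,000; Bruno: $204,000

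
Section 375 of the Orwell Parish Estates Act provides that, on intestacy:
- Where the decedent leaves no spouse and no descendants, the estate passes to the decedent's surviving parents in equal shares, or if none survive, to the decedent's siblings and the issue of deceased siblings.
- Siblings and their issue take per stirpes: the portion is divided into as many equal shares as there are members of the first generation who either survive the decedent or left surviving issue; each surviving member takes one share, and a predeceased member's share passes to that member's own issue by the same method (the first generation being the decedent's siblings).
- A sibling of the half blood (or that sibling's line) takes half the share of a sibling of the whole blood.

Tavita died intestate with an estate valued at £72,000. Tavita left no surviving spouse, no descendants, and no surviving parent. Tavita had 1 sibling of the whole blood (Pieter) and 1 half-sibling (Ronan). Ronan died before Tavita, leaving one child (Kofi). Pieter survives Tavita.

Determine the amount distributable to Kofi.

Kofi receives £24,000.

The entire £72,000 passes to the siblings and their issue.
Counting each half-blood sibling's line as half a unit, there are 3/2 units in £72,000, so one unit is £48,000. Whole-blood lines (Pieter) take £48,000 each; half-blood lines (Ronan) take £24,000 each.
Ronan's share (£24,000) passes entirely to Kofi.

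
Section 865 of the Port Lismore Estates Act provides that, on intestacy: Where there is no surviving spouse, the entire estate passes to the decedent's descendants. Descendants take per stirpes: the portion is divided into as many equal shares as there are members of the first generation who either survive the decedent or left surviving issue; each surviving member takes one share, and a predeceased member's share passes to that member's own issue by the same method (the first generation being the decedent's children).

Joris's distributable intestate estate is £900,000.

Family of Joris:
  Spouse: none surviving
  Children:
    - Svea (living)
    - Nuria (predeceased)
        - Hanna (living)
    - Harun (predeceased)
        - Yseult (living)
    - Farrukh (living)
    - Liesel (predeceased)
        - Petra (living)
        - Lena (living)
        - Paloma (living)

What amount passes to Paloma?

The entire £900,000 passes to the descendants.
That amount (£900,000) is divided into 5 shares of £180,000: Svea and Farrukh each take £180,000; Nuria's £180,000 share passes to Nuria's issue; Harun's £180,000 share passes to Harun's issue; Liesel's £180,000 share passes to Liesel's issue.
Nuria's share (£180,000) passes entirely to Hanna.
Harun's share (£180,000) passes entirely to Yseult.
Liesel's share (£180,000) is divided into 3 shares of £60,000: Petra, Lena, and Paloma each take £60,000.

Paloma receives £60,000.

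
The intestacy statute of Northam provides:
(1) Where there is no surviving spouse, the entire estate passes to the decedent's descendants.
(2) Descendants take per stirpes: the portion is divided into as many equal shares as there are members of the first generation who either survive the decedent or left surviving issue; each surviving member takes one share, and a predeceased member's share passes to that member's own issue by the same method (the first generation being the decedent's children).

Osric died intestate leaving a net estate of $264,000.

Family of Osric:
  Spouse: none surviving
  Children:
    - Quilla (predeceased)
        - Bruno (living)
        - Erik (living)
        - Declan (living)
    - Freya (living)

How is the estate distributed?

Bruno: $44,000; Erik: $44,000; Declan: $44,000; Freya: $132,000

The entire $264,000 passes to the descendants.
That amount ($264,000) is divided into 2 shares of $132,000: Freya takes $132,000; Quilla's $132,000 share passes to Quilla's issue.
Quilla's share ($132,000) is divided into 3 shares of $44,000: Bruno, Erik, and Declan each take $44,000.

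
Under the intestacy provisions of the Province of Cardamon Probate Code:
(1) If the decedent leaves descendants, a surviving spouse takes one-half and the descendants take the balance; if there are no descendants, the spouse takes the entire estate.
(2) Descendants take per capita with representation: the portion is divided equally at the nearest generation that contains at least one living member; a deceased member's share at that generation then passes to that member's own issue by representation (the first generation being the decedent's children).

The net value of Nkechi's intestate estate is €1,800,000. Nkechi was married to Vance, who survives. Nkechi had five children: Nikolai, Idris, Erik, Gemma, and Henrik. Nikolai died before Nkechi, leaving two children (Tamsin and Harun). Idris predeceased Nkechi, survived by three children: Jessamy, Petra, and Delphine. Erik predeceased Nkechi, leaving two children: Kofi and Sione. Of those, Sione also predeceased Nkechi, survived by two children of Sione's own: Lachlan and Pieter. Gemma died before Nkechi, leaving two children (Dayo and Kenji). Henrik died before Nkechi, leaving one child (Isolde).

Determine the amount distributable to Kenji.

Vance takes one-half of €1,800,000 = €900,000. The remaining €900,000 passes to the descendants.
No child survives, so the initial division is made at the grandchildren's generation.
The descendants' portion (€900,000) is divided into 10 shares of €90,000: Tamsin, Harun, Jessamy, Petra, Delphine, Kofi, Dayo, Kenji, and Isolde each take €90,000; Sione's €90,000 share passes to Sione's issue.
Sione's share (€90,000) is divided into 2 shares of €45,000: Lachlan and Pieter each take €45,000.

Kenji receives €90,000.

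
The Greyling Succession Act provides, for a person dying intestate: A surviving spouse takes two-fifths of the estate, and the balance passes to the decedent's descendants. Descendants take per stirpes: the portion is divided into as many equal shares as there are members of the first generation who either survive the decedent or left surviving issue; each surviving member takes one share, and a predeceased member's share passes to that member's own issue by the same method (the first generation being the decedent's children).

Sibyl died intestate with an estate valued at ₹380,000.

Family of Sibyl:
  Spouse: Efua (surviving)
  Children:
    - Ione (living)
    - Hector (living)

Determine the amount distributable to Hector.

Hector receives ₹114,000.

Efua takes two-fifths of ₹380,000 = ₹152,000. The remaining ₹228,000 passes to the descendants.
The descendants' portion (₹228,000) is divided into 2 shares of ₹114,000: Ione and Hector each take ₹114,000.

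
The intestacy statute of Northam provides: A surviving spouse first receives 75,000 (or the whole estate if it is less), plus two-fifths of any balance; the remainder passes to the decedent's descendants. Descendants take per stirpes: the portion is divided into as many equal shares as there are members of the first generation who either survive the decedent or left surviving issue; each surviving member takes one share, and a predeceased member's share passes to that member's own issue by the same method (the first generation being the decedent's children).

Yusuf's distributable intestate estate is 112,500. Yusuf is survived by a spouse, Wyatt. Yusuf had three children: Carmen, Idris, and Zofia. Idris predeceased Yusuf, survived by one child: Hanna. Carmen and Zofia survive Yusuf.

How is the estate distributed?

Wyatt: 90,000; Carmen: 7,500; Hanna: 7,500; Zofia: 7,500

Wyatt first takes 75,000, leaving a balance of 37,500. Wyatt then takes two-fifths of the balance (15,000), for a total of 90,000. The remaining 22,500 passes to the descendants.
The descendants' portion (22,500) is divided into 3 shares of 7,500: Carmen and Zofia each take 7,500; Idris's 7,500 share passes to Idris's issue.
Idris's share (7,500) passes entirely to Hanna.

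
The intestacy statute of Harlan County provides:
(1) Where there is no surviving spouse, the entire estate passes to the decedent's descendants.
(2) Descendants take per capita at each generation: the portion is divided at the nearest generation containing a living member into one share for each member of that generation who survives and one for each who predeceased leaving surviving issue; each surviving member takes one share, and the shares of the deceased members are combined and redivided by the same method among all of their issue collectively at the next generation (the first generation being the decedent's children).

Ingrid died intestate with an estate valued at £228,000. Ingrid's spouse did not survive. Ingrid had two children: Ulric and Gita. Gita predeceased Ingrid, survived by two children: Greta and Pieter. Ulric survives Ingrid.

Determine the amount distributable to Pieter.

Pieter receives £57,000.

The entire £228,000 passes to the descendants.
That amount (£228,000) is divided at the children's generation into 2 shares of £114,000. Ulric takes £114,000. The remaining share for the deceased Gita (£114,000) is carried to the next generation.
That pool (£114,000) is divided at the grandchildren's generation equally among Greta and Pieter: £57,000 each.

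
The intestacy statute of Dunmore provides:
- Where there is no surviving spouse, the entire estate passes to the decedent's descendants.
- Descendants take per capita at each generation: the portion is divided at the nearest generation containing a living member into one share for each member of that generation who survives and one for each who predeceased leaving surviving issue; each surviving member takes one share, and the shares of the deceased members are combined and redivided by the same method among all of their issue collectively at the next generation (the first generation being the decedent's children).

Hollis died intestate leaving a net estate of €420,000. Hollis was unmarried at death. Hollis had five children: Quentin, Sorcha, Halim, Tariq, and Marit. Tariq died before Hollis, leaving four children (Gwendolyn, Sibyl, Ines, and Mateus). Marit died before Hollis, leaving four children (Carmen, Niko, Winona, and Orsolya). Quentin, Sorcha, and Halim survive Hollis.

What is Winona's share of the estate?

The entire €420,000 passes to the descendants.
That amount (€420,000) is divided at the children's generation into 5 shares of €84,000. Quentin, Sorcha, and Halim each take €84,000. The 2 shares of the deceased (Tariq and Marit) are combined into a pool of €168,000.
That pool (€168,000) is divided at the grandchildren's generation equally among Gwendolyn, Sibyl, Ines, Mateus, Carmen, Niko, Winona, and Orsolya: €21,000 each.

Winona receives €21,000.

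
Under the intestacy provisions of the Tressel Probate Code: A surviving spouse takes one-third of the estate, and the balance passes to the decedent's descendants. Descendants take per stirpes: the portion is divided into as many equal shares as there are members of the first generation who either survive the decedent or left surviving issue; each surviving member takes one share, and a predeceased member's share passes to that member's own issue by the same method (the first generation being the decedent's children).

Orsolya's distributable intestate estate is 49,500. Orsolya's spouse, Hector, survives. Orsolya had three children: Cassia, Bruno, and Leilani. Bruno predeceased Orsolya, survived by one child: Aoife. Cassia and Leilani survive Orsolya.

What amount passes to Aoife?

Aoife receives 11,000.

Hector takes one-third of 49,500 = 16,500. The remaining 33,000 passes to the descendants.
The descendants' portion (33,000) is divided into 3 shares of 11,000: Cassia and Leilani each take 11,000; Bruno's 11,000 share passes to Bruno's issue.
Bruno's share (11,000) passes entirely to Aoife.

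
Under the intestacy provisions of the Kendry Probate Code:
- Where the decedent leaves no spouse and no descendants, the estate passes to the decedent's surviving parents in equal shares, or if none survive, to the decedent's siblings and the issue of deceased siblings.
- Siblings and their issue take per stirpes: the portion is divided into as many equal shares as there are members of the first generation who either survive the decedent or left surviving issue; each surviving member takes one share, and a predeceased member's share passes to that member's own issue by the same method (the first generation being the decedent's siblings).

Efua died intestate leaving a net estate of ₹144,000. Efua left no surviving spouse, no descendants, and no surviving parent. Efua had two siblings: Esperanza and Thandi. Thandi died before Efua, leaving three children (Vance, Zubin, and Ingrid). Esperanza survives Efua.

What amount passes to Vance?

Vance receives ₹24,000.

The entire ₹144,000 passes to the siblings and their issue.
That amount (₹144,000) is divided into 2 shares of ₹72,000: Esperanza takes ₹72,000; Thandi's ₹72,000 share passes to Thandi's issue.
Thandi's share (₹72,000) is divided into 3 shares of ₹24,000: Vance, Zubin, and Ingrid each take ₹24,000.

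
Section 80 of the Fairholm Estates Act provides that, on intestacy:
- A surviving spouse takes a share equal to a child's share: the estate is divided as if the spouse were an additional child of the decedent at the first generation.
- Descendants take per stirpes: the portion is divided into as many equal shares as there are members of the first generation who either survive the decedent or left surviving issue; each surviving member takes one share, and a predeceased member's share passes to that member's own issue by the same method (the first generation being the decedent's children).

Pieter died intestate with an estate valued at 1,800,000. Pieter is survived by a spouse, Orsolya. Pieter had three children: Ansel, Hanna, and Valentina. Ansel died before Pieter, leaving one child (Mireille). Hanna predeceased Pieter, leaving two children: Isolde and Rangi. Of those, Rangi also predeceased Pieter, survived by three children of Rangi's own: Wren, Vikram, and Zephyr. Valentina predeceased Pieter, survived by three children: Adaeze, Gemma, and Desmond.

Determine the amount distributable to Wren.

Wren receives 75,000.

The spouse counts as an additional share at the children's level, so there are 4 primary shares of 450,000. Orsolya takes one such share (450,000).
The children's combined portion (1,350,000) is divided into 3 shares of 450,000: Ansel's 450,000 share passes to Ansel's issue; Hanna's 450,000 share passes to Hanna's issue; Valentina's 450,000 share passes to Valentina's issue.
Ansel's share (450,000) passes entirely to Mireille.
Hanna's share (450,000) is divided into 2 shares of 225,000: Isolde takes 225,000; Rangi's 225,000 share passes to Rangi's issue.
Rangi's share (225,000) is divided into 3 shares of 75,000: Wren, Vikram, and Zephyr each take 75,000.
Valentina's share (450,000) is divided into 3 shares of 150,000: Adaeze, Gemma, and Desmond each take 150,000.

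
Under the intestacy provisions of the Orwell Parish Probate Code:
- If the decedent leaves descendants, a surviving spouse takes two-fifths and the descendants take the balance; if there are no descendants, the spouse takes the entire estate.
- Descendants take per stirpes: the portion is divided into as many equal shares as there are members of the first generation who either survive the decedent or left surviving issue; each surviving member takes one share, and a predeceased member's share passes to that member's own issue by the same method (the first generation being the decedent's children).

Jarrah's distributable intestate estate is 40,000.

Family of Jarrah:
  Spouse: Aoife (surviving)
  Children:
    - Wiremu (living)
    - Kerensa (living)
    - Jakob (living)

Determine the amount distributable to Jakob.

Jakob receives 8,000.

Aoife takes two-fifths of 40,000 = 16,000. The remaining 24,000 passes to the descendants.
The descendants' portion (24,000) is divided into 3 shares of 8,000: Wiremu, Kerensa, and Jakob each take 8,000.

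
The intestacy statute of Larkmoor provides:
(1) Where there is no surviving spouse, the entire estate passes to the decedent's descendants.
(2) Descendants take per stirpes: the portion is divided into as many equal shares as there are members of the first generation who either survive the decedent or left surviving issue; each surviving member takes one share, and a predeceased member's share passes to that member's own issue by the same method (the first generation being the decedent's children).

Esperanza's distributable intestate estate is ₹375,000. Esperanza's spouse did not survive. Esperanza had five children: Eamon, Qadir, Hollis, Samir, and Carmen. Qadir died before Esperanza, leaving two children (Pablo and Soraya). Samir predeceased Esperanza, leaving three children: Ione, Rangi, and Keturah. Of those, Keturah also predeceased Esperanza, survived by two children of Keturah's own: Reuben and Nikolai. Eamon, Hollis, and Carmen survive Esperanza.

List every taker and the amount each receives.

The entire ₹375,000 passes to the descendants.
That amount (₹375,000) is divided into 5 shares of ₹75,000: Eamon, Hollis, and Carmen each take ₹75,000; Qadir's ₹75,000 share passes to Qadir's issue; Samir's ₹75,000 share passes to Samir's issue.
Qadir's share (₹75,000) is divided into 2 shares of ₹37,500: Pablo and Soraya each take ₹37,500.
Samir's share (₹75,000) is divided into 3 shares of ₹25,000: Ione and Rangi each take ₹25,000; Keturah's ₹25,000 share passes to Keturah's issue.
Keturah's share (₹25,000) is divided into 2 shares of ₹12,500: Reuben and Nikolai each take ₹12,500.

Eamon: ₹75,000; Pablo: ₹37,500; Soraya: ₹37,500; Hollis: ₹75,000; Ione: ₹25,000; Rangi: ₹25,000; Reuben: ₹12,500; Nikolai: ₹12,500; Carmen: ₹75,000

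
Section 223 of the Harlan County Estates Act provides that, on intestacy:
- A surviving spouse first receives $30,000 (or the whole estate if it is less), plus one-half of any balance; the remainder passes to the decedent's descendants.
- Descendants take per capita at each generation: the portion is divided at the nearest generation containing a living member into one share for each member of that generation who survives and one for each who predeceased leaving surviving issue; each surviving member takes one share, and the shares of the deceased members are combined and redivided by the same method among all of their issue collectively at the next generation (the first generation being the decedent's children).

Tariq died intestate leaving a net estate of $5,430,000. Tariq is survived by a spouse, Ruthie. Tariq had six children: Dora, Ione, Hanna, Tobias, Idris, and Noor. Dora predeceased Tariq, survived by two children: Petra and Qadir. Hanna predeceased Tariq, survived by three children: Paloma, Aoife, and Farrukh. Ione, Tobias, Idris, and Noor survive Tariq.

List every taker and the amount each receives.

Ruthie first takes $30,000, leaving a balance of $5,400,000. Ruthie then takes one-half of the balance ($2,700,000), for a total of $2,730,000. The remaining $2,700,000 passes to the descendants.
The descendants' portion ($2,700,000) is divided at the children's generation into 6 shares of $450,000. Ione, Tobias, Idris, and Noor each take $450,000. The 2 shares of the deceased (Dora and Hanna) are combined into a pool of $900,000.
That pool ($900,000) is divided at the grandchildren's generation equally among Petra, Qadir, Paloma, Aoife, and Farrukh: $180,000 each.

Ruthie: $2,730,000; Petra: $180,000; Qadir: $180,000; Ione: $450,000; Paloma: $180,000; Aoife: $180,000; Farrukh: $180,000; Tobias: $450,000; Idris: $450,000; Noor: $450,000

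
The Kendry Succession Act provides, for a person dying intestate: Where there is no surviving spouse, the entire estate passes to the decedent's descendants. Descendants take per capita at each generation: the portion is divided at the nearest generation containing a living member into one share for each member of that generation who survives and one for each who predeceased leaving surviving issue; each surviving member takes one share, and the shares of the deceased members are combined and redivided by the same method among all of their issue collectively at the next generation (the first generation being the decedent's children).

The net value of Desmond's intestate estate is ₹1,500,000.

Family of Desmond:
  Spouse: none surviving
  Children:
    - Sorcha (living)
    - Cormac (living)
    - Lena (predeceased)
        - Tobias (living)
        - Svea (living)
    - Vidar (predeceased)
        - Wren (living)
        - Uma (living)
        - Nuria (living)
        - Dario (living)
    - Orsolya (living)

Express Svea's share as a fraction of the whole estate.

The entire ₹1,500,000 passes to the descendants.
That amount (₹1,500,000) is divided at the children's generation into 5 shares of ₹300,000. Sorcha, Cormac, and Orsolya each take ₹300,000. The 2 shares of the deceased (Lena and Vidar) are combined into a pool of ₹600,000.
That pool (₹600,000) is divided at the grandchildren's generation equally among Tobias, Svea, Wren, Uma, Nuria, and Dario: ₹100,000 each.

Svea receives 1/15 of the estate.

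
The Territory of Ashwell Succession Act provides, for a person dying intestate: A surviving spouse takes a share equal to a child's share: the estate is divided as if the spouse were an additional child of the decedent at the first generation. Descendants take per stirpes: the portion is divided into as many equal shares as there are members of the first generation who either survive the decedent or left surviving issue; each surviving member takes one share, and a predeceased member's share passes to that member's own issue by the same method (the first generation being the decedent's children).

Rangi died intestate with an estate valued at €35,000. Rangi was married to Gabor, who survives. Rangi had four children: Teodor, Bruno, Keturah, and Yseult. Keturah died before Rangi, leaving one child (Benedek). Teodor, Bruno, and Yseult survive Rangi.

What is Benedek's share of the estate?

Benedek receives €7,000.

The spouse counts as an additional share at the children's level, so there are 5 primary shares of €7,000. Gabor takes one such share (€7,000).
The children's combined portion (€28,000) is divided into 4 shares of €7,000: Teodor, Bruno, and Yseult each take €7,000; Keturah's €7,000 share passes to Keturah's issue.
Keturah's share (€7,000) passes entirely to Benedek.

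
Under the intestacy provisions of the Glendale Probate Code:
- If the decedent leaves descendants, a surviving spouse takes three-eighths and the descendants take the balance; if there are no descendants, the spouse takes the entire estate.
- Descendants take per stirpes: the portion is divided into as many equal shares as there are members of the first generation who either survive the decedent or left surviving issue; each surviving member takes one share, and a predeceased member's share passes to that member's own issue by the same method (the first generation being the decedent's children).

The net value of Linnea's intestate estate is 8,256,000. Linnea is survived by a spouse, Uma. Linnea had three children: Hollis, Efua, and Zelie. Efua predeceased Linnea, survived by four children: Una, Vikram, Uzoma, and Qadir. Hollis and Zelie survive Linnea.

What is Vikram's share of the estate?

Uma takes three-eighths of 8,256,000 = 3,096,000. The remaining 5,160,000 passes to the descendants.
The descendants' portion (5,160,000) is divided into 3 shares of 1,720,000: Hollis and Zelie each take 1,720,000; Efua's 1,720,000 share passes to Efua's issue.
Efua's share (1,720,000) is divided into 4 shares of 430,000: Una, Vikram, Uzoma, and Qadir each take 430,000.

Vikram receives 430,000.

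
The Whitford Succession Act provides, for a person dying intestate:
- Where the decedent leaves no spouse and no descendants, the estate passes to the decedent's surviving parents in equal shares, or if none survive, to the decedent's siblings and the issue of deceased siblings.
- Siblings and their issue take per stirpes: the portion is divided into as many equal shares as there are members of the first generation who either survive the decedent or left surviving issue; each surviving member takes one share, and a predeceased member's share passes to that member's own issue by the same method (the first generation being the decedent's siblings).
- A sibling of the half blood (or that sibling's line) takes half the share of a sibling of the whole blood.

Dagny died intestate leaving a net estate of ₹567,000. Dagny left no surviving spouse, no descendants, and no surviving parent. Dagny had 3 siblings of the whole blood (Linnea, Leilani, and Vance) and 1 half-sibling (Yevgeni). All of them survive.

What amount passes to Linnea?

The entire ₹567,000 passes to the siblings and their issue.
Counting each half-blood sibling's line as half a unit, there are 7/2 units in ₹567,000, so one unit is ₹162,000. Whole-blood lines (Linnea, Leilani, and Vance) take ₹162,000 each; half-blood lines (Yevgeni) take ₹81,000 each.

Linnea receives ₹162,000.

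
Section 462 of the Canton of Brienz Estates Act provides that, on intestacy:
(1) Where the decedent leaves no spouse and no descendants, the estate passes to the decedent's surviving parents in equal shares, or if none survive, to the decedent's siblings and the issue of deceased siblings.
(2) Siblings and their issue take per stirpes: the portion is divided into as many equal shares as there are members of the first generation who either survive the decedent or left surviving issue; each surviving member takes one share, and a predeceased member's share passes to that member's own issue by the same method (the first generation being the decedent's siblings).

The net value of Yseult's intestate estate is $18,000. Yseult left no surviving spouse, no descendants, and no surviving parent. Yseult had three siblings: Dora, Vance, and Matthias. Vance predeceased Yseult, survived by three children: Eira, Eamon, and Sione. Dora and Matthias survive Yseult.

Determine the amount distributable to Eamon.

Eamon receives $2,000.

The entire $18,000 passes to the siblings and their issue.
That amount ($18,000) is divided into 3 shares of $6,000: Dora and Matthias each take $6,000; Vance's $6,000 share passes to Vance's issue.
Vance's share ($6,000) is divided into 3 shares of $2,000: Eira, Eamon, and Sione each take $2,000.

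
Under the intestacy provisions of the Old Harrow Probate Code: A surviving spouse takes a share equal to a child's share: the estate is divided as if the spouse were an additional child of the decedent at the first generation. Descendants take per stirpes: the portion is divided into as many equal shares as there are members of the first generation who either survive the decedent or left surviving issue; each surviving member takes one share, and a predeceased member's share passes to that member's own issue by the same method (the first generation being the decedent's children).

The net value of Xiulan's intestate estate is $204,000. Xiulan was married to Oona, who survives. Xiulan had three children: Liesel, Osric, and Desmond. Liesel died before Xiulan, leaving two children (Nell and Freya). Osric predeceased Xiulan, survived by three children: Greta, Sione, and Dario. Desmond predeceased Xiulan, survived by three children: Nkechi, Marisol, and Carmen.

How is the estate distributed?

The spouse counts as an additional share at the children's level, so there are 4 primary shares of $51,000. Oona takes one such share ($51,000).
The children's combined portion ($153,000) is divided into 3 shares of $51,000: Liesel's $51,000 share passes to Liesel's issue; Osric's $51,000 share passes to Osric's issue; Desmond's $51,000 share passes to Desmond's issue.
Liesel's share ($51,000) is divided into 2 shares of $25,500: Nell and Freya each take $25,500.
Osric's share ($51,000) is divided into 3 shares of $17,000: Greta, Sione, and Dario each take $17,000.
Desmond's share ($51,000) is divided into 3 shares of $17,000: Nkechi, Marisol, and Carmen each take $17,000.

Oona: $51,000; Nell: $25,500; Freya: $25,500; Greta: $17,000; Sione: $17,000; Dario: $17,000; Nkechi: $17,000; Marisol: $17,000; Carmen: $17,000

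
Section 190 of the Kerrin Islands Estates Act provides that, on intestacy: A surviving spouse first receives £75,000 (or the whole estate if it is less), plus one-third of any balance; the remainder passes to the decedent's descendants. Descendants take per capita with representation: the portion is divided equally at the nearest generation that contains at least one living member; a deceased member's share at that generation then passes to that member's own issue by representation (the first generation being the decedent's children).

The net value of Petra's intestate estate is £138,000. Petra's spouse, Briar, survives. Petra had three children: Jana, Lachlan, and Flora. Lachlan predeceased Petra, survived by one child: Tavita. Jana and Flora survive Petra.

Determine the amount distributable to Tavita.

Tavita receives £14,000.

Briar first takes £75,000, leaving a balance of £63,000. Briar then takes one-third of the balance (£21,000), for a total of £96,000. The remaining £42,000 passes to the descendants.
The descendants' portion (£42,000) is divided into 3 shares of £14,000: Jana and Flora each take £14,000; Lachlan's £14,000 share passes to Lachlan's issue.
Lachlan's share (£14,000) passes entirely to Tavita.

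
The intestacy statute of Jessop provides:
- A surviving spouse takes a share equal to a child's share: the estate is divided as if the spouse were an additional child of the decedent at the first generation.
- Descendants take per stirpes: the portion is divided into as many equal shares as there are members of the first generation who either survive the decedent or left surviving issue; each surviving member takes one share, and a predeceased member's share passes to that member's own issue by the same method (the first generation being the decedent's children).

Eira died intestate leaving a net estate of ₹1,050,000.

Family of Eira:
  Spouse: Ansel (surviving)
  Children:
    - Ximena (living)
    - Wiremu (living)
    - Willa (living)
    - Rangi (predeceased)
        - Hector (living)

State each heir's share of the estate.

Ansel: ₹210,000; Ximena: ₹210,000; Wiremu: ₹210,000; Willa: ₹210,000; Hector: ₹210,000

The spouse counts as an additional share at the children's level, so there are 5 primary shares of ₹210,000. Ansel takes one such share (₹210,000).
The children's combined portion (₹840,000) is divided into 4 shares of ₹210,000: Ximena, Wiremu, and Willa each take ₹210,000; Rangi's ₹210,000 share passes to Rangi's issue.
Rangi's share (₹210,000) passes entirely to Hector.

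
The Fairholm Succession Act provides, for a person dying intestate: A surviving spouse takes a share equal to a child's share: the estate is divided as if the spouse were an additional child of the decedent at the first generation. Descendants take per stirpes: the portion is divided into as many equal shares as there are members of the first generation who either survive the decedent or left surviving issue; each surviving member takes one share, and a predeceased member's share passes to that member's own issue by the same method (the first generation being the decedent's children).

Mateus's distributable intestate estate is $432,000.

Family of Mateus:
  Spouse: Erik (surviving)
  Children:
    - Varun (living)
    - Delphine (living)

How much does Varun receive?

The spouse counts as an additional share at the children's level, so there are 3 primary shares of $144,000. Erik takes one such share ($144,000).
The children's combined portion ($288,000) is divided into 2 shares of $144,000: Varun and Delphine each take $144,000.

Varun receives $144,000.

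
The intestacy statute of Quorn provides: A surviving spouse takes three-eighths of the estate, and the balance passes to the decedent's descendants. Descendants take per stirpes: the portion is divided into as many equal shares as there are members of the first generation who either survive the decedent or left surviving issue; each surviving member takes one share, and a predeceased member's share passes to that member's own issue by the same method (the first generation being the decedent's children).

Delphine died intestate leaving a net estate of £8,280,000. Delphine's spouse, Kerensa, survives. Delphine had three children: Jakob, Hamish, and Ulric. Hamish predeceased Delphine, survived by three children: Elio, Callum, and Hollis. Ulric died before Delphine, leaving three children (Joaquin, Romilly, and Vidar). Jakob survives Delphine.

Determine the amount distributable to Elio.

Kerensa takes three-eighths of £8,280,000 = £3,105,000. The remaining £5,175,000 passes to the descendants.
The descendants' portion (£5,175,000) is divided into 3 shares of £1,725,000: Jakob takes £1,725,000; Hamish's £1,725,000 share passes to Hamish's issue; Ulric's £1,725,000 share passes to Ulric's issue.
Hamish's share (£1,725,000) is divided into 3 shares of £575,000: Elio, Callum, and Hollis each take £575,000.
Ulric's share (£1,725,000) is divided into 3 shares of £575,000: Joaquin, Romilly, and Vidar each take £575,000.

Elio receives £575,000.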